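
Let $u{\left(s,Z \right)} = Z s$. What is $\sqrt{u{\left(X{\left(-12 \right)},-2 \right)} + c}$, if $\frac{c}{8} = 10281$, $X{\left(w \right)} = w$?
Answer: $4 \sqrt{5142} \approx 286.83$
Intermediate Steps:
$c = 82248$ ($c = 8 \cdot 10281 = 82248$)
$\sqrt{u{\left(X{\left(-12 \right)},-2 \right)} + c} = \sqrt{\left(-2\right) \left(-12\right) + 82248} = \sqrt{24 + 82248} = \sqrt{82272} = 4 \sqrt{5142}$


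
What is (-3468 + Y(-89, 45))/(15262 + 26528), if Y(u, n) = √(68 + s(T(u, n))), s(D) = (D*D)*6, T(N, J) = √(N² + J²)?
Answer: -578/6965 + 2*√3734/20895 ≈ -0.077137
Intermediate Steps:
T(N, J) = √(J² + N²)
s(D) = 6*D² (s(D) = D²*6 = 6*D²)
Y(u, n) = √(68 + 6*n² + 6*u²) (Y(u, n) = √(68 + 6*(√(n² + u²))²) = √(68 + 6*(n² + u²)) = √(68 + (6*n² + 6*u²)) = √(68 + 6*n² + 6*u²))
(-3468 + Y(-89, 45))/(15262 + 26528) = (-3468 + √(68 + 6*45² + 6*(-89)²))/(15262 + 26528) = (-3468 + √(68 + 6*2025 + 6*7921))/41790 = (-3468 + √(68 + 12150 + 47526))*(1/41790) = (-3468 + √59744)*(1/41790) = (-3468 + 4*√3734)*(1/41790) = -578/6965 + 2*√3734/20895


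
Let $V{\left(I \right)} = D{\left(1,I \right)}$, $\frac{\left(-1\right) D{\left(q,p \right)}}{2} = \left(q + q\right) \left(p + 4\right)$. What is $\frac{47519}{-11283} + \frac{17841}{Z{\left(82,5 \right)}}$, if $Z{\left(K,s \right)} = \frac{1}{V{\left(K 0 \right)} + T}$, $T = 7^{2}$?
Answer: $\frac{6642852580}{11283} \approx 5.8875 \cdot 10^{5}$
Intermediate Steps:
$T = 49$
$D{\left(q,p \right)} = - 4 q \left(4 + p\right)$ ($D{\left(q,p \right)} = - 2 \left(q + q\right) \left(p + 4\right) = - 2 \cdot 2 q \left(4 + p\right) = - 4 q \left(4 + p\right)$)
$V{\left(I \right)} = -16 - 4 I$ ($V{\left(I \right)} = \left(-4\right) 1 \left(4 + I\right) = -16 - 4 I$)
$Z{\left(K,s \right)} = \frac{1}{33}$ ($Z{\left(K,s \right)} = \frac{1}{\left(-16 - 4 K 0\right) + 49} = \frac{1}{\left(-16 - 0\right) + 49} = \frac{1}{\left(-16 + 0\right) + 49} = \frac{1}{-16 + 49} = \frac{1}{33}$)
$\frac{47519}{-11283} + \frac{17841}{Z{\left(82,5 \right)}} = \frac{47519}{-11283} + 17841 \frac{1}{\frac{1}{33}} = 47519 \left(- \frac{1}{11283}\right) + 17841 \cdot 33 = - \frac{47519}{11283} + 588753 = \frac{6642852580}{11283}$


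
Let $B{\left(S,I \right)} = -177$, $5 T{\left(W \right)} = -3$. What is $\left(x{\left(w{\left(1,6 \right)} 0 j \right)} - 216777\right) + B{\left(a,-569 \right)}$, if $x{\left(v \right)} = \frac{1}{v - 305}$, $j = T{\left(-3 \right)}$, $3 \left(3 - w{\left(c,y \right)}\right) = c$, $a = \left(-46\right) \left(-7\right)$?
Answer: $- \frac{66170971}{305} \approx -2.1695 \cdot 10^{5}$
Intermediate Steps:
$a = 322$
$w{\left(c,y \right)} = 3 - \frac{c}{3}$
$T{\left(W \right)} = - \frac{3}{5}$ ($T{\left(W \right)} = \frac{1}{5} \left(-3\right) = - \frac{3}{5}$)
$j = - \frac{3}{5} \approx -0.6$
$x{\left(v \right)} = \frac{1}{-305 + v}$
$\left(x{\left(w{\left(1,6 \right)} 0 j \right)} - 216777\right) + B{\left(a,-569 \right)} = \left(\frac{1}{-305 + \left(3 - \frac{1}{3}\right) 0 \left(- \frac{3}{5}\right)} - 216777\right) - 177 = \left(\frac{1}{-305 + \frac{8}{3} \cdot 0 \left(- \frac{3}{5}\right)} - 216777\right) - 177 = \left(\frac{1}{-305 + 0 \left(- \frac{3}{5}\right)} - 216777\right) - 177 = \left(\frac{1}{-305 + 0} - 216777\right) - 177 = \left(\frac{1}{-305} - 216777\right) - 177 = \left(- \frac{1}{305} - 216777\right) - 177 = - \frac{66116986}{305} - 177 = - \frac{66170971}{305}$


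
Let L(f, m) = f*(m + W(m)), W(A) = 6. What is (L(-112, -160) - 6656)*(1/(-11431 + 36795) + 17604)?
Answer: 1182352805336/6341 ≈ 1.8646e+8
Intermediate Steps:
L(f, m) = f*(6 + m) (L(f, m) = f*(m + 6) = f*(6 + m))
(L(-112, -160) - 6656)*(1/(-11431 + 36795) + 17604) = (-112*(6 - 160) - 6656)*(1/(-11431 + 36795) + 17604) = (-112*(-154) - 6656)*(1/25364 + 17604) = (17248 - 6656)*(1/25364 + 17604) = 10592*(446507857/25364) = 1182352805336/6341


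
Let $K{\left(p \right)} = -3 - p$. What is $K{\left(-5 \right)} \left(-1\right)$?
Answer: $-2$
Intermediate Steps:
$K{\left(-5 \right)} \left(-1\right) = \left(-3 - -5\right) \left(-1\right) = \left(-3 + 5\right) \left(-1\right) = 2 \left(-1\right) = -2$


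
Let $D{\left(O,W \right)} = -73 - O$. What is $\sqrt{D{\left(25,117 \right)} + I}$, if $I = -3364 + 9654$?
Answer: $12 \sqrt{43} \approx 78.689$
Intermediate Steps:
$I = 6290$
$\sqrt{D{\left(25,117 \right)} + I} = \sqrt{\left(-73 - 25\right) + 6290} = \sqrt{-98 + 6290} = \sqrt{6192} = 12 \sqrt{43}$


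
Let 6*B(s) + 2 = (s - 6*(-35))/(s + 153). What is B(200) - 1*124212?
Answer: -131540656/1059 ≈ -1.2421e+5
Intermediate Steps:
B(s) = -⅓ + (210 + s)/(6*(153 + s)) (B(s) = -⅓ + ((s - 6*(-35))/(s + 153))/6 = -⅓ + ((s + 210)/(153 + s))/6 = -⅓ + ((210 + s)/(153 + s))/6 = -⅓ + (210 + s)/(6*(153 + s)))
B(200) - 1*124212 = (-96 - 1*200)/(6*(153 + 200)) - 1*124212 = (⅙)*(-96 - 200)/353 - 124212 = (⅙)*(1/353)*(-296) - 124212 = -148/1059 - 124212 = -131540656/1059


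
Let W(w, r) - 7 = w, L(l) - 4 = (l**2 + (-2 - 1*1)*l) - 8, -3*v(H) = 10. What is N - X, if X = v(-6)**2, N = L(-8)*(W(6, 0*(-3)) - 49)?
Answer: -27316/9 ≈ -3035.1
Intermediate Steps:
v(H) = -10/3 (v(H) = -1/3*10 = -10/3)
L(l) = -4 + l**2 - 3*l (L(l) = 4 + ((l**2 + (-2 - 1*1)*l) - 8) = 4 + ((l**2 + (-2 - 1)*l) - 8) = 4 + ((l**2 - 3*l) - 8) = 4 + (-8 + l**2 - 3*l) = -4 + l**2 - 3*l)
W(w, r) = 7 + w
N = -3024 (N = (-4 + (-8)**2 - 3*(-8))*((7 + 6) - 49) = (-4 + 64 + 24)*(13 - 49) = 84*(-36) = -3024)
X = 100/9 (X = (-10/3)**2 = 100/9 ≈ 11.111)
N - X = -3024 - 1*100/9 = -3024 - 100/9 = -27316/9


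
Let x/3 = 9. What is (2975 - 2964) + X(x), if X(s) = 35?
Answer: 46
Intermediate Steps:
x = 27 (x = 3*9 = 27)
(2975 - 2964) + X(x) = (2975 - 2964) + 35 = 11 + 35 = 46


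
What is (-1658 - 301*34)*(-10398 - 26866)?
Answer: 443143488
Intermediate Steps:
(-1658 - 301*34)*(-10398 - 26866) = (-1658 - 10234)*(-37264) = -11892*(-37264) = 443143488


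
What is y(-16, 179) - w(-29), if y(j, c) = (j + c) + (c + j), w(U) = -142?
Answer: 468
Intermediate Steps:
y(j, c) = 2*c + 2*j (y(j, c) = (c + j) + (c + j) = 2*c + 2*j)
y(-16, 179) - w(-29) = (2*179 + 2*(-16)) - 1*(-142) = (358 - 32) + 142 = 326 + 142 = 468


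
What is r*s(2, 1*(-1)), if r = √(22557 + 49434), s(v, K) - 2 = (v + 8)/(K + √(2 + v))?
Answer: 36*√7999 ≈ 3219.7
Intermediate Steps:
s(v, K) = 2 + (8 + v)/(K + √(2 + v)) (s(v, K) = 2 + (v + 8)/(K + √(2 + v)) = 2 + (8 + v)/(K + √(2 + v)))
r = 3*√7999 (r = √71991 = 3*√7999 ≈ 268.31)
r*s(2, 1*(-1)) = (3*√7999)*((8 + 2 + 2*(1*(-1)) + 2*√(2 + 2))/(1*(-1) + √(2 + 2))) = (3*√7999)*((8 + 2 + 2*(-1) + 2*√4)/(-1 + √4)) = (3*√7999)*((8 + 2 - 2 + 2*2)/(-1 + 2)) = (3*√7999)*((8 + 2 - 2 + 4)/1) = (3*√7999)*(1*12) = (3*√7999)*12 = 36*√7999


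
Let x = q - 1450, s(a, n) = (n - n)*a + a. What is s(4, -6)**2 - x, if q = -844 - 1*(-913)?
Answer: 1397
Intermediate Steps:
s(a, n) = a (s(a, n) = 0*a + a = 0 + a = a)
q = 69 (q = -844 + 913 = 69)
x = -1381 (x = 69 - 1450 = -1381)
s(4, -6)**2 - x = 4**2 - 1*(-1381) = 16 + 1381 = 1397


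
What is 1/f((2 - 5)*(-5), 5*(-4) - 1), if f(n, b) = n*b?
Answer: -1/315 ≈ -0.0031746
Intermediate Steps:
f(n, b) = b*n
1/f((2 - 5)*(-5), 5*(-4) - 1) = 1/((5*(-4) - 1)*((2 - 5)*(-5))) = 1/((-20 - 1)*(-3*(-5))) = 1/(-21*15) = 1/(-315) = -1/315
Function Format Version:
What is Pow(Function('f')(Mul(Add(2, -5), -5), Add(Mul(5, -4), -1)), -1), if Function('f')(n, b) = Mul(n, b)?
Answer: Rational(-1, 315) ≈ -0.0031746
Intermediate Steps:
Function('f')(n, b) = Mul(b, n)
Pow(Function('f')(Mul(Add(2, -5), -5), Add(Mul(5, -4), -1)), -1) = Pow(Mul(Add(Mul(5, -4), -1), Mul(Add(2, -5), -5)), -1) = Pow(Mul(Add(-20, -1), Mul(-3, -5)), -1) = Pow(Mul(-21, 15), -1) = Pow(-315, -1) = Rational(-1, 315)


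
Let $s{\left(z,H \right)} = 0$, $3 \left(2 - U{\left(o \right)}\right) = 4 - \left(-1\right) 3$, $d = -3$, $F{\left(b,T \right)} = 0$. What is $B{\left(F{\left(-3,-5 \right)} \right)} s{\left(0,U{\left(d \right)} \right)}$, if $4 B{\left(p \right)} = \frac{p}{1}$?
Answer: $0$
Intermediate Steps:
$B{\left(p \right)} = \frac{p}{4}$ ($B{\left(p \right)} = \frac{p 1^{-1}}{4} = \frac{p 1}{4} = \frac{p}{4}$)
$U{\left(o \right)} = - \frac{1}{3}$ ($U{\left(o \right)} = 2 - \frac{4 - \left(-1\right) 3}{3} = 2 - \frac{4 - -3}{3} = 2 - \frac{4 + 3}{3} = 2 - \frac{7}{3} = - \frac{1}{3}$)
$B{\left(F{\left(-3,-5 \right)} \right)} s{\left(0,U{\left(d \right)} \right)} = \frac{1}{4} \cdot 0 \cdot 0 = 0 \cdot 0 = 0$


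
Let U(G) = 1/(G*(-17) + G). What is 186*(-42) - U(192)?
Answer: -23998463/3072 ≈ -7812.0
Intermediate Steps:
U(G) = -1/(16*G) (U(G) = 1/(-17*G + G) = 1/(-16*G) = -1/(16*G))
186*(-42) - U(192) = 186*(-42) - (-1)/(16*192) = -7812 - (-1)/(16*192) = -7812 - 1*(-1/3072) = -7812 + 1/3072 = -23998463/3072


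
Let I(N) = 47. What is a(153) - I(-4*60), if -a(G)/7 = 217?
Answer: -1566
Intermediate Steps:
a(G) = -1519 (a(G) = -7*217 = -1519)
a(153) - I(-4*60) = -1519 - 1*47 = -1519 - 47 = -1566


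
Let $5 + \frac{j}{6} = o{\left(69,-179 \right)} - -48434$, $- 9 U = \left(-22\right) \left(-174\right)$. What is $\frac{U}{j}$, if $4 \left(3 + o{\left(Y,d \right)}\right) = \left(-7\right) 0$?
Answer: $- \frac{319}{217917} \approx -0.0014639$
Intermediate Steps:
$o{\left(Y,d \right)} = -3$ ($o{\left(Y,d \right)} = -3 + \frac{\left(-7\right) 0}{4} = -3 + \frac{1}{4} \cdot 0 = -3 + 0 = -3$)
$U = - \frac{1276}{3}$ ($U = - \frac{\left(-22\right) \left(-174\right)}{9} = \left(- \frac{1}{9}\right) 3828 = - \frac{1276}{3} \approx -425.33$)
$j = 290556$ ($j = -30 + 6 \left(-3 - -48434\right) = -30 + 6 \left(-3 + 48434\right) = -30 + 6 \cdot 48431 = -30 + 290586 = 290556$)
$\frac{U}{j} = - \frac{1276}{3 \cdot 290556} = \left(- \frac{1276}{3}\right) \frac{1}{290556} = - \frac{319}{217917}$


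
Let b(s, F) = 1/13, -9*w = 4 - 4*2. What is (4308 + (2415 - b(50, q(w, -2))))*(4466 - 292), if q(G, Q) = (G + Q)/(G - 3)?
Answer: 364799252/13 ≈ 2.8061e+7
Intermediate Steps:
w = 4/9 (w = -(4 - 4*2)/9 = -(4 - 8)/9 = -⅑*(-4) = 4/9 ≈ 0.44444)
q(G, Q) = (G + Q)/(-3 + G)
b(s, F) = 1/13
(4308 + (2415 - b(50, q(w, -2))))*(4466 - 292) = (4308 + (2415 - 1*1/13))*(4466 - 292) = (4308 + (2415 - 1/13))*4174 = (4308 + 31394/13)*4174 = (87398/13)*4174 = 364799252/13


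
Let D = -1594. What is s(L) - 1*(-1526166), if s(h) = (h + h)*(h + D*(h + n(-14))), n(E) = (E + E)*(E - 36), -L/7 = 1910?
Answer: -509844973234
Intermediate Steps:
L = -13370 (L = -7*1910 = -13370)
n(E) = 2*E*(-36 + E) (n(E) = (2*E)*(-36 + E) = 2*E*(-36 + E))
s(h) = 2*h*(-2231600 - 1593*h) (s(h) = (h + h)*(h - 1594*(h + 2*(-14)*(-36 - 14))) = (2*h)*(h - 1594*(h + 2*(-14)*(-50))) = (2*h)*(h - 1594*(h + 1400)) = (2*h)*(h - 1594*(1400 + h)) = (2*h)*(h + (-2231600 - 1594*h)) = (2*h)*(-2231600 - 1593*h) = 2*h*(-2231600 - 1593*h))
s(L) - 1*(-1526166) = -2*(-13370)*(2231600 + 1593*(-13370)) - 1*(-1526166) = -2*(-13370)*(2231600 - 21298410) + 1526166 = -2*(-13370)*(-19066810) + 1526166 = -509846499400 + 1526166 = -509844973234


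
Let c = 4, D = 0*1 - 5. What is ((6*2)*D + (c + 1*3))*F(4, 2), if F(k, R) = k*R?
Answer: -424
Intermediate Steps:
D = -5 (D = 0 - 5 = -5)
F(k, R) = R*k
((6*2)*D + (c + 1*3))*F(4, 2) = ((6*2)*(-5) + (4 + 1*3))*(2*4) = (12*(-5) + (4 + 3))*8 = (-60 + 7)*8 = -53*8 = -424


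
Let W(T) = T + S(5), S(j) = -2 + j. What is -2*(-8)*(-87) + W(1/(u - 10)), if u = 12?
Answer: -2777/2 ≈ -1388.5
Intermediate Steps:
W(T) = 3 + T (W(T) = T + (-2 + 5) = T + 3 = 3 + T)
-2*(-8)*(-87) + W(1/(u - 10)) = -2*(-8)*(-87) + (3 + 1/(12 - 10)) = 16*(-87) + (3 + 1/2) = -1392 + (3 + ½) = -1392 + 7/2 = -2777/2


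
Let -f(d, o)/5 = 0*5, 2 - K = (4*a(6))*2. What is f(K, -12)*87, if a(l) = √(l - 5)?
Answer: 0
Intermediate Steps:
a(l) = √(-5 + l)
K = -6 (K = 2 - 4*√(-5 + 6)*2 = 2 - 4*√1*2 = 2 - 4*1*2 = 2 - 4*2 = 2 - 1*8 = 2 - 8 = -6)
f(d, o) = 0 (f(d, o) = -0*5 = -5*0 = 0)
f(K, -12)*87 = 0*87 = 0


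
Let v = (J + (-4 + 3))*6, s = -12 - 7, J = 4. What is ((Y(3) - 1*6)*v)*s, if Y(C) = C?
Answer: 1026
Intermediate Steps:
s = -19
v = 18 (v = (4 + (-4 + 3))*6 = (4 - 1)*6 = 3*6 = 18)
((Y(3) - 1*6)*v)*s = ((3 - 1*6)*18)*(-19) = ((3 - 6)*18)*(-19) = -3*18*(-19) = -54*(-19) = 1026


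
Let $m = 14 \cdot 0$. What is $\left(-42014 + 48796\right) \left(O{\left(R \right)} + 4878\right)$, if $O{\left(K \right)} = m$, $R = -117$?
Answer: $33082596$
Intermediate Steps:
$m = 0$
$O{\left(K \right)} = 0$
$\left(-42014 + 48796\right) \left(O{\left(R \right)} + 4878\right) = \left(-42014 + 48796\right) \left(0 + 4878\right) = 6782 \cdot 4878 = 33082596$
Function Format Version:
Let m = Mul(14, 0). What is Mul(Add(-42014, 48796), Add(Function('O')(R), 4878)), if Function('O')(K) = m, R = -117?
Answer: 33082596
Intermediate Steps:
m = 0
Function('O')(K) = 0
Mul(Add(-42014, 48796), Add(Function('O')(R), 4878)) = Mul(Add(-42014, 48796), Add(0, 4878)) = Mul(6782, 4878) = 33082596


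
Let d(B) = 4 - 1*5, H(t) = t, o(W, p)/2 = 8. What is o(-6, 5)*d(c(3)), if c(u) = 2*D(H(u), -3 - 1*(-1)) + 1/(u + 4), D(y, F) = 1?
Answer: -16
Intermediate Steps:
o(W, p) = 16 (o(W, p) = 2*8 = 16)
c(u) = 2 + 1/(4 + u) (c(u) = 2*1 + 1/(u + 4) = 2 + 1/(4 + u))
d(B) = -1 (d(B) = 4 - 5 = -1)
o(-6, 5)*d(c(3)) = 16*(-1) = -16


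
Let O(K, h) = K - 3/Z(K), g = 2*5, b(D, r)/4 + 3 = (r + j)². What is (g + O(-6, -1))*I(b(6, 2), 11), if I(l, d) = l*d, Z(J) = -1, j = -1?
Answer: -616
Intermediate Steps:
b(D, r) = -12 + 4*(-1 + r)² (b(D, r) = -12 + 4*(r - 1)² = -12 + 4*(-1 + r)²)
I(l, d) = d*l
g = 10
O(K, h) = 3 + K (O(K, h) = K - 3/(-1) = K - 3*(-1) = K - 1*(-3) = K + 3 = 3 + K)
(g + O(-6, -1))*I(b(6, 2), 11) = (10 + (3 - 6))*(11*(-12 + 4*(-1 + 2)²)) = (10 - 3)*(11*(-12 + 4*1²)) = 7*(11*(-12 + 4*1)) = 7*(11*(-12 + 4)) = 7*(11*(-8)) = 7*(-88) = -616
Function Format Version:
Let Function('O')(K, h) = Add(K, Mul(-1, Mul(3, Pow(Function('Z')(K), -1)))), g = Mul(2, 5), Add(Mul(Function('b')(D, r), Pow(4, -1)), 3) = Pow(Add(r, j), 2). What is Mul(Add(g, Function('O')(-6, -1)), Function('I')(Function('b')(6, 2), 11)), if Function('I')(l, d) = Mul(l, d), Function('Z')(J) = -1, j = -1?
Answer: -616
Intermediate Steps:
Function('b')(D, r) = Add(-12, Mul(4, Pow(Add(-1, r), 2))) (Function('b')(D, r) = Add(-12, Mul(4, Pow(Add(r, -1), 2))) = Add(-12, Mul(4, Pow(Add(-1, r), 2))))
Function('I')(l, d) = Mul(d, l)
g = 10
Function('O')(K, h) = Add(3, K) (Function('O')(K, h) = Add(K, Mul(-1, Mul(3, Pow(-1, -1)))) = Add(K, Mul(-1, Mul(3, -1))) = Add(K, Mul(-1, -3)) = Add(K, 3) = Add(3, K))
Mul(Add(g, Function('O')(-6, -1)), Function('I')(Function('b')(6, 2), 11)) = Mul(Add(10, Add(3, -6)), Mul(11, Add(-12, Mul(4, Pow(Add(-1, 2), 2))))) = Mul(Add(10, -3), Mul(11, Add(-12, Mul(4, Pow(1, 2))))) = Mul(7, Mul(11, Add(-12, Mul(4, 1)))) = Mul(7, Mul(11, Add(-12, 4))) = Mul(7, Mul(11, -8)) = Mul(7, -88) = -616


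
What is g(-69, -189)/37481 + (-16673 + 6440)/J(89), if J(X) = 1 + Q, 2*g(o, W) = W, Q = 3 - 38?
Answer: 191769930/637177 ≈ 300.97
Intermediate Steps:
Q = -35
g(o, W) = W/2
J(X) = -34 (J(X) = 1 - 35 = -34)
g(-69, -189)/37481 + (-16673 + 6440)/J(89) = ((½)*(-189))/37481 + (-16673 + 6440)/(-34) = -189/2*1/37481 - 10233*(-1/34) = -189/74962 + 10233/34 = 191769930/637177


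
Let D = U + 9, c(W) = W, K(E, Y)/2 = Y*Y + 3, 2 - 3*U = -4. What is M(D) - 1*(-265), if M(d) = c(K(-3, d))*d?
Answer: 2993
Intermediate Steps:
U = 2 (U = ⅔ - ⅓*(-4) = ⅔ + 4/3 = 2)
K(E, Y) = 6 + 2*Y² (K(E, Y) = 2*(Y*Y + 3) = 2*(Y² + 3) = 2*(3 + Y²) = 6 + 2*Y²)
D = 11 (D = 2 + 9 = 11)
M(d) = d*(6 + 2*d²) (M(d) = (6 + 2*d²)*d = d*(6 + 2*d²))
M(D) - 1*(-265) = 2*11*(3 + 11²) - 1*(-265) = 2*11*(3 + 121) + 265 = 2*11*124 + 265 = 2728 + 265 = 2993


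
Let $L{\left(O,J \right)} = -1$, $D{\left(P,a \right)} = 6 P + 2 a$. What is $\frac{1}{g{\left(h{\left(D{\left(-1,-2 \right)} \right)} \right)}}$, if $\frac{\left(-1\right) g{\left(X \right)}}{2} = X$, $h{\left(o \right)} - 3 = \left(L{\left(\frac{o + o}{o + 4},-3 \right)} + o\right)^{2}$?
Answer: $- \frac{1}{248} \approx -0.0040323$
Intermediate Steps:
$D{\left(P,a \right)} = 2 a + 6 P$
$h{\left(o \right)} = 3 + \left(-1 + o\right)^{2}$
$g{\left(X \right)} = - 2 X$
$\frac{1}{g{\left(h{\left(D{\left(-1,-2 \right)} \right)} \right)}} = \frac{1}{\left(-2\right) \left(3 + \left(-1 + \left(2 \left(-2\right) + 6 \left(-1\right)\right)\right)^{2}\right)} = \frac{1}{\left(-2\right) \left(3 + \left(-1 - 10\right)^{2}\right)} = \frac{1}{\left(-2\right) \left(3 + \left(-11\right)^{2}\right)} = \frac{1}{\left(-2\right) \left(3 + 121\right)} = \frac{1}{\left(-2\right) 124} = \frac{1}{-248} = - \frac{1}{248}$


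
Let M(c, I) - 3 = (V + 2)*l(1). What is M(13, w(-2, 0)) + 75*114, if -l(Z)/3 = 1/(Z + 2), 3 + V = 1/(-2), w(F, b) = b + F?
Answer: 17109/2 ≈ 8554.5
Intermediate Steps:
w(F, b) = F + b
V = -7/2 (V = -3 + 1/(-2) = -3 + 1*(-½) = -3 - ½ = -7/2 ≈ -3.5000)
l(Z) = -3/(2 + Z) (l(Z) = -3/(Z + 2) = -3/(2 + Z))
M(c, I) = 9/2 (M(c, I) = 3 + (-7/2 + 2)*(-3/(2 + 1)) = 3 - (-9)/(2*3) = 3 - 3/2*(-1) = 3 + 3/2 = 9/2)
M(13, w(-2, 0)) + 75*114 = 9/2 + 75*114 = 9/2 + 8550 = 17109/2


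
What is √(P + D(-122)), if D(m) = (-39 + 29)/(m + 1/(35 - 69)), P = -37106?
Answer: I*√70972081294/1383 ≈ 192.63*I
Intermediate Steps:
D(m) = -10/(-1/34 + m) (D(m) = -10/(m + 1/(-34)) = -10/(m - 1/34) = -10/(-1/34 + m))
√(P + D(-122)) = √(-37106 - 340/(-1 + 34*(-122))) = √(-37106 - 340/(-1 - 4148)) = √(-37106 - 340/(-4149)) = √(-37106 - 340*(-1/4149)) = √(-37106 + 340/4149) = √(-153952454/4149) = I*√70972081294/1383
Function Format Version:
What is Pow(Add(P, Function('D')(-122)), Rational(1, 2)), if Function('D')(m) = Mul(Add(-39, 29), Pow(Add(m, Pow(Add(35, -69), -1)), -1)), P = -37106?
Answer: Mul(Rational(1, 1383), I, Pow(70972081294, Rational(1, 2))) ≈ Mul(192.63, I)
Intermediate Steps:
Function('D')(m) = Mul(-10, Pow(Add(Rational(-1, 34), m), -1)) (Function('D')(m) = Mul(-10, Pow(Add(m, Pow(-34, -1)), -1)) = Mul(-10, Pow(Add(m, Rational(-1, 34)), -1)) = Mul(-10, Pow(Add(Rational(-1, 34), m), -1)))
Pow(Add(P, Function('D')(-122)), Rational(1, 2)) = Pow(Add(-37106, Mul(-340, Pow(Add(-1, Mul(34, -122)), -1))), Rational(1, 2)) = Pow(Add(-37106, Mul(-340, Pow(Add(-1, -4148), -1))), Rational(1, 2)) = Pow(Add(-37106, Mul(-340, Pow(-4149, -1))), Rational(1, 2)) = Pow(Add(-37106, Mul(-340, Rational(-1, 4149))), Rational(1, 2)) = Pow(Add(-37106, Rational(340, 4149)), Rational(1, 2)) = Pow(Rational(-153952454, 4149), Rational(1, 2)) = Mul(Rational(1, 1383), I, Pow(70972081294, Rational(1, 2)))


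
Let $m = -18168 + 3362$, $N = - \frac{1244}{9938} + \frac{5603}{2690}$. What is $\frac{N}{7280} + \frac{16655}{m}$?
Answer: $- \frac{810146315317819}{720377940682400} \approx -1.1246$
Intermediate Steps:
$N = \frac{26168127}{13366610}$ ($N = \left(-1244\right) \frac{1}{9938} + 5603 \cdot \frac{1}{2690} = - \frac{622}{4969} + \frac{5603}{2690} = \frac{26168127}{13366610} \approx 1.9577$)
$m = -14806$
$\frac{N}{7280} + \frac{16655}{m} = \frac{26168127}{13366610 \cdot 7280} + \frac{16655}{-14806} = \frac{26168127}{13366610} \cdot \frac{1}{7280} + 16655 \left(- \frac{1}{14806}\right) = \frac{26168127}{97308920800} - \frac{16655}{14806} = - \frac{810146315317819}{720377940682400}$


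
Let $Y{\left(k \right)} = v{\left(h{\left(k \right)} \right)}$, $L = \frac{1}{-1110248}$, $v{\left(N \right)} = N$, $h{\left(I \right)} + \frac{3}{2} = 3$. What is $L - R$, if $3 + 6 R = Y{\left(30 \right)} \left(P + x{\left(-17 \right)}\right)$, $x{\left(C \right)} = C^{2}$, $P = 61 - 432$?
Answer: $\frac{23315207}{1110248} \approx 21.0$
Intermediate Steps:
$h{\left(I \right)} = \frac{3}{2}$ ($h{\left(I \right)} = - \frac{3}{2} + 3 = \frac{3}{2}$)
$P = -371$
$L = - \frac{1}{1110248} \approx -9.007 \cdot 10^{-7}$
$Y{\left(k \right)} = \frac{3}{2}$
$R = -21$ ($R = - \frac{1}{2} + \frac{\frac{3}{2} \left(-371 + \left(-17\right)^{2}\right)}{6} = - \frac{1}{2} + \frac{\frac{3}{2} \left(-371 + 289\right)}{6} = - \frac{1}{2} + \frac{\frac{3}{2} \left(-82\right)}{6} = - \frac{1}{2} + \frac{1}{6} \left(-123\right) = - \frac{1}{2} - \frac{41}{2} = -21$)
$L - R = - \frac{1}{1110248} - -21 = - \frac{1}{1110248} + 21 = \frac{23315207}{1110248}$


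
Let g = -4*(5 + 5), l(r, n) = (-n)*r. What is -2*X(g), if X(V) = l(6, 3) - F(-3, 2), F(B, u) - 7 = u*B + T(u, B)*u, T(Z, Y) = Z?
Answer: 46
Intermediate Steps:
l(r, n) = -n*r
g = -40 (g = -4*10 = -40)
F(B, u) = 7 + u**2 + B*u (F(B, u) = 7 + (u*B + u*u) = 7 + (B*u + u**2) = 7 + (u**2 + B*u) = 7 + u**2 + B*u)
X(V) = -23 (X(V) = -1*3*6 - (7 + 2**2 - 3*2) = -18 - (7 + 4 - 6) = -18 - 1*5 = -18 - 5 = -23)
-2*X(g) = -2*(-23) = 46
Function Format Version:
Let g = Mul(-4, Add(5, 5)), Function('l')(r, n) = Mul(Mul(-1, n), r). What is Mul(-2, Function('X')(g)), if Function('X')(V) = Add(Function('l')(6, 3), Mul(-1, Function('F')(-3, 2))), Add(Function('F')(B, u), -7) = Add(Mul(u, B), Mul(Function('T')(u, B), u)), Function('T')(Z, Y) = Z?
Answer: 46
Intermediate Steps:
Function('l')(r, n) = Mul(-1, n, r)
g = -40 (g = Mul(-4, 10) = -40)
Function('F')(B, u) = Add(7, Pow(u, 2), Mul(B, u)) (Function('F')(B, u) = Add(7, Add(Mul(u, B), Mul(u, u))) = Add(7, Add(Mul(B, u), Pow(u, 2))) = Add(7, Add(Pow(u, 2), Mul(B, u))) = Add(7, Pow(u, 2), Mul(B, u)))
Function('X')(V) = -23 (Function('X')(V) = Add(Mul(-1, 3, 6), Mul(-1, Add(7, Pow(2, 2), Mul(-3, 2)))) = Add(-18, Mul(-1, Add(7, 4, -6))) = Add(-18, Mul(-1, 5)) = Add(-18, -5) = -23)
Mul(-2, Function('X')(g)) = Mul(-2, -23) = 46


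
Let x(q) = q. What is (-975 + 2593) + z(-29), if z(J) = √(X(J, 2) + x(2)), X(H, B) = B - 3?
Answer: 1619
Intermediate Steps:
X(H, B) = -3 + B
z(J) = 1 (z(J) = √((-3 + 2) + 2) = √(-1 + 2) = √1 = 1)
(-975 + 2593) + z(-29) = (-975 + 2593) + 1 = 1618 + 1 = 1619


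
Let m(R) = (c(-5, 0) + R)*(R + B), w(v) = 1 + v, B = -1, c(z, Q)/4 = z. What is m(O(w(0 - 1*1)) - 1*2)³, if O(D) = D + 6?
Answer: -110592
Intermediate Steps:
c(z, Q) = 4*z
O(D) = 6 + D
m(R) = (-1 + R)*(-20 + R) (m(R) = (4*(-5) + R)*(R - 1) = (-20 + R)*(-1 + R) = (-1 + R)*(-20 + R))
m(O(w(0 - 1*1)) - 1*2)³ = (20 + ((6 + (1 + (0 - 1*1))) - 1*2)² - 21*((6 + (1 + (0 - 1*1))) - 1*2))³ = (20 + ((6 + (1 + (0 - 1))) - 2)² - 21*((6 + (1 + (0 - 1))) - 2))³ = (20 + ((6 + (1 - 1)) - 2)² - 21*((6 + (1 - 1)) - 2))³ = (20 + ((6 + 0) - 2)² - 21*((6 + 0) - 2))³ = (20 + (6 - 2)² - 21*(6 - 2))³ = (20 + 4² - 21*4)³ = (20 + 16 - 84)³ = (-48)³ = -110592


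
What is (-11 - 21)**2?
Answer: 1024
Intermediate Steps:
(-11 - 21)**2 = (-32)**2 = 1024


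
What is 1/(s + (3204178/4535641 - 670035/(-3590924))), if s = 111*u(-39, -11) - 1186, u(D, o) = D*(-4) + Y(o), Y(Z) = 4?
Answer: 18238680988/302304186486711 ≈ 6.0332e-5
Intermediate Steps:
u(D, o) = 4 - 4*D (u(D, o) = D*(-4) + 4 = -4*D + 4 = 4 - 4*D)
s = 16574 (s = 111*(4 - 4*(-39)) - 1186 = 111*(4 + 156) - 1186 = 111*160 - 1186 = 17760 - 1186 = 16574)
1/(s + (3204178/4535641 - 670035/(-3590924))) = 1/(16574 + (3204178/4535641 - 670035/(-3590924))) = 1/(16574 + (3204178*(1/4535641) - 670035*(-1/3590924))) = 1/(16574 + (68174/96503 + 35265/188996)) = 1/(16574 + 16287791599/18238680988) = 1/(302304186486711/18238680988) = 18238680988/302304186486711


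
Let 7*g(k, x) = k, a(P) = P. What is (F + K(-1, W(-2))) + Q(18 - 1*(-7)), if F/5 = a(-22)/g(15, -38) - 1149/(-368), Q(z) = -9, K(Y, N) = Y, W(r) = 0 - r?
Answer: -50477/1104 ≈ -45.722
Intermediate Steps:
W(r) = -r
g(k, x) = k/7
F = -39437/1104 (F = 5*(-22/((⅐)*15) - 1149/(-368)) = 5*(-22/15/7 - 1149*(-1/368)) = 5*(-22*7/15 + 1149/368) = 5*(-154/15 + 1149/368) = 5*(-39437/5520) = -39437/1104 ≈ -35.722)
(F + K(-1, W(-2))) + Q(18 - 1*(-7)) = (-39437/1104 - 1) - 9 = -40541/1104 - 9 = -50477/1104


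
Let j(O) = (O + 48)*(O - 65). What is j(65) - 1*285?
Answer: -285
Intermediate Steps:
j(O) = (-65 + O)*(48 + O) (j(O) = (48 + O)*(-65 + O) = (-65 + O)*(48 + O))
j(65) - 1*285 = (-3120 + 65² - 17*65) - 1*285 = (-3120 + 4225 - 1105) - 285 = 0 - 285 = -285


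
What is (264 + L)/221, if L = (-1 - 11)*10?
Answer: 144/221 ≈ 0.65158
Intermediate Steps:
L = -120 (L = -12*10 = -120)
(264 + L)/221 = (264 - 120)/221 = (1/221)*144 = 144/221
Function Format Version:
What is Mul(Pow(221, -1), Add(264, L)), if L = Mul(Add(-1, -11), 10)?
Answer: Rational(144, 221) ≈ 0.65158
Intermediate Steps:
L = -120 (L = Mul(-12, 10) = -120)
Mul(Pow(221, -1), Add(264, L)) = Mul(Pow(221, -1), Add(264, -120)) = Mul(Rational(1, 221), 144) = Rational(144, 221)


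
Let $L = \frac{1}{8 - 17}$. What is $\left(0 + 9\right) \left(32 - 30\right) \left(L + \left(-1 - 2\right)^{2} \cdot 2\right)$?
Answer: $322$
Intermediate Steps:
$L = - \frac{1}{9}$ ($L = \frac{1}{-9} = - \frac{1}{9} \approx -0.11111$)
$\left(0 + 9\right) \left(32 - 30\right) \left(L + \left(-1 - 2\right)^{2} \cdot 2\right) = \left(0 + 9\right) \left(32 - 30\right) \left(- \frac{1}{9} + \left(-1 - 2\right)^{2} \cdot 2\right) = 9 \cdot 2 \left(- \frac{1}{9} + \left(-3\right)^{2} \cdot 2\right) = 18 \left(- \frac{1}{9} + 9 \cdot 2\right) = 18 \left(- \frac{1}{9} + 18\right) = 18 \cdot \frac{161}{9} = 322$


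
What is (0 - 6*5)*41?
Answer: -1230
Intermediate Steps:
(0 - 6*5)*41 = (0 - 30)*41 = -30*41 = -1230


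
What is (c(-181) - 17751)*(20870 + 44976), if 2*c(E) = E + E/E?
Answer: -1174758486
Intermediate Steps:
c(E) = ½ + E/2 (c(E) = (E + E/E)/2 = (E + 1)/2 = (1 + E)/2 = ½ + E/2)
(c(-181) - 17751)*(20870 + 44976) = ((½ + (½)*(-181)) - 17751)*(20870 + 44976) = ((½ - 181/2) - 17751)*65846 = (-90 - 17751)*65846 = -17841*65846 = -1174758486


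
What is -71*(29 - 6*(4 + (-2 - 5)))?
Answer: -3337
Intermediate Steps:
-71*(29 - 6*(4 + (-2 - 5))) = -71*(29 - 6*(4 - 7)) = -71*(29 - 6*(-3)) = -71*(29 + 18) = -71*47 = -3337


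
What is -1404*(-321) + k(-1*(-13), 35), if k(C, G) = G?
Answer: 450719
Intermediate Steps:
-1404*(-321) + k(-1*(-13), 35) = -1404*(-321) + 35 = 450684 + 35 = 450719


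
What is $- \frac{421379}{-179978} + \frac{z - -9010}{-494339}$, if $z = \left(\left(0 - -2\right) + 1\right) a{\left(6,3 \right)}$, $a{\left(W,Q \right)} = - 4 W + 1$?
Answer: $\frac{206694890183}{88970144542} \approx 2.3232$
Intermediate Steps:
$a{\left(W,Q \right)} = 1 - 4 W$
$z = -69$ ($z = \left(\left(0 - -2\right) + 1\right) \left(1 - 24\right) = \left(\left(0 + 2\right) + 1\right) \left(1 - 24\right) = \left(2 + 1\right) \left(-23\right) = 3 \left(-23\right) = -69$)
$- \frac{421379}{-179978} + \frac{z - -9010}{-494339} = - \frac{421379}{-179978} + \frac{-69 - -9010}{-494339} = \left(-421379\right) \left(- \frac{1}{179978}\right) + \left(-69 + 9010\right) \left(- \frac{1}{494339}\right) = \frac{421379}{179978} + 8941 \left(- \frac{1}{494339}\right) = \frac{421379}{179978} - \frac{8941}{494339} = \frac{206694890183}{88970144542}$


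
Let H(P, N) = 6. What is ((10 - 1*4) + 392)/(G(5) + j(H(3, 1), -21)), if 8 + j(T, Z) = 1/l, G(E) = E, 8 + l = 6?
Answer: -796/7 ≈ -113.71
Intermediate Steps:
l = -2 (l = -8 + 6 = -2)
j(T, Z) = -17/2 (j(T, Z) = -8 + 1/(-2) = -8 - ½ = -17/2)
((10 - 1*4) + 392)/(G(5) + j(H(3, 1), -21)) = ((10 - 1*4) + 392)/(5 - 17/2) = ((10 - 4) + 392)/(-7/2) = -2*(6 + 392)/7 = -2/7*398 = -796/7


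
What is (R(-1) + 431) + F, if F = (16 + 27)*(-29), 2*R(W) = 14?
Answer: -809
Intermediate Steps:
R(W) = 7 (R(W) = (1/2)*14 = 7)
F = -1247 (F = 43*(-29) = -1247)
(R(-1) + 431) + F = (7 + 431) - 1247 = 438 - 1247 = -809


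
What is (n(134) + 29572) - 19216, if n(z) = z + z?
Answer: 10624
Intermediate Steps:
n(z) = 2*z
(n(134) + 29572) - 19216 = (2*134 + 29572) - 19216 = (268 + 29572) - 19216 = 29840 - 19216 = 10624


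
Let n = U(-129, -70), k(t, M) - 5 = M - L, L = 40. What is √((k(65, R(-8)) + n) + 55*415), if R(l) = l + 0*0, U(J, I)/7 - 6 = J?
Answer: √21921 ≈ 148.06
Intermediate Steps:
U(J, I) = 42 + 7*J
R(l) = l (R(l) = l + 0 = l)
k(t, M) = -35 + M (k(t, M) = 5 + (M - 1*40) = 5 + (M - 40) = 5 + (-40 + M) = -35 + M)
n = -861 (n = 42 + 7*(-129) = 42 - 903 = -861)
√((k(65, R(-8)) + n) + 55*415) = √(((-35 - 8) - 861) + 55*415) = √((-43 - 861) + 22825) = √(-904 + 22825) = √21921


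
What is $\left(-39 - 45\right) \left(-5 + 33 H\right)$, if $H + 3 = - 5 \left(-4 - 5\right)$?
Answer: $-116004$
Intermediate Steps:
$H = 42$ ($H = -3 - 5 \left(-4 - 5\right) = -3 - -45 = -3 + 45 = 42$)
$\left(-39 - 45\right) \left(-5 + 33 H\right) = \left(-39 - 45\right) \left(-5 + 33 \cdot 42\right) = - 84 \left(-5 + 1386\right) = \left(-84\right) 1381 = -116004$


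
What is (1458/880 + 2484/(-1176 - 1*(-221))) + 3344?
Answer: 280950407/84040 ≈ 3343.1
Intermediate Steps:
(1458/880 + 2484/(-1176 - 1*(-221))) + 3344 = (1458*(1/880) + 2484/(-1176 + 221)) + 3344 = (729/440 + 2484/(-955)) + 3344 = (729/440 + 2484*(-1/955)) + 3344 = (729/440 - 2484/955) + 3344 = -79353/84040 + 3344 = 280950407/84040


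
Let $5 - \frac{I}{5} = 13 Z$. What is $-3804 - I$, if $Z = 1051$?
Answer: $64486$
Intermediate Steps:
$I = -68290$ ($I = 25 - 5 \cdot 13 \cdot 1051 = 25 - 68315 = -68290$)
$-3804 - I = -3804 - -68290 = -3804 + 68290 = 64486$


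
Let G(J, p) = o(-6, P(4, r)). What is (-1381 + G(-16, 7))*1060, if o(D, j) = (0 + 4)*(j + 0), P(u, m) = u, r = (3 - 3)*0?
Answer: -1446900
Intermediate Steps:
r = 0 (r = 0*0 = 0)
o(D, j) = 4*j
G(J, p) = 16 (G(J, p) = 4*4 = 16)
(-1381 + G(-16, 7))*1060 = (-1381 + 16)*1060 = -1365*1060 = -1446900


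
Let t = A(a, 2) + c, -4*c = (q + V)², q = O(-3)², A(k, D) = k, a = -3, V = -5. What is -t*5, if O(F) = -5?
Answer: 515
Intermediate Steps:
q = 25 (q = (-5)² = 25)
c = -100 (c = -(25 - 5)²/4 = -¼*20² = -¼*400 = -100)
t = -103 (t = -3 - 100 = -103)
-t*5 = -1*(-103)*5 = 103*5 = 515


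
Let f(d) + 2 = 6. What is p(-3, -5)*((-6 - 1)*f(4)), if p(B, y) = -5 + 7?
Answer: -56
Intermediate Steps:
p(B, y) = 2
f(d) = 4 (f(d) = -2 + 6 = 4)
p(-3, -5)*((-6 - 1)*f(4)) = 2*((-6 - 1)*4) = 2*(-7*4) = 2*(-28) = -56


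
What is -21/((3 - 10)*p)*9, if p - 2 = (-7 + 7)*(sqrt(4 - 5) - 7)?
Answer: 27/2 ≈ 13.500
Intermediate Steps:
p = 2 (p = 2 + (-7 + 7)*(sqrt(4 - 5) - 7) = 2 + 0*(sqrt(-1) - 7) = 2 + 0*(I - 7) = 2 + 0*(-7 + I) = 2 + 0 = 2)
-21/((3 - 10)*p)*9 = -21/((3 - 10)*2)*9 = -21/((-7)*2)*9 = -(-3)/2*9 = -21*(-1/14)*9 = (3/2)*9 = 27/2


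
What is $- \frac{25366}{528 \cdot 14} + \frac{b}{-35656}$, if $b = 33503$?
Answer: $- \frac{6546047}{1497552} \approx -4.3712$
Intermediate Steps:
$- \frac{25366}{528 \cdot 14} + \frac{b}{-35656} = - \frac{25366}{528 \cdot 14} + \frac{33503}{-35656} = - \frac{25366}{7392} + 33503 \left(- \frac{1}{35656}\right) = \left(-25366\right) \frac{1}{7392} - \frac{33503}{35656} = - \frac{1153}{336} - \frac{33503}{35656} = - \frac{6546047}{1497552}$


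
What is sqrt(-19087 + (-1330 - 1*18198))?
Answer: I*sqrt(38615) ≈ 196.51*I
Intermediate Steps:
sqrt(-19087 + (-1330 - 1*18198)) = sqrt(-19087 + (-1330 - 18198)) = sqrt(-19087 - 19528) = sqrt(-38615) = I*sqrt(38615)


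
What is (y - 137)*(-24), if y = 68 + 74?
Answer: -120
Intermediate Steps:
y = 142
(y - 137)*(-24) = (142 - 137)*(-24) = 5*(-24) = -120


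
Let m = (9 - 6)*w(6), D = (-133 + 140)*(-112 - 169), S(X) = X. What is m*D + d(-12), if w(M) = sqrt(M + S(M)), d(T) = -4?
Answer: -4 - 11802*sqrt(3) ≈ -20446.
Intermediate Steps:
w(M) = sqrt(2)*sqrt(M) (w(M) = sqrt(M + M) = sqrt(2*M) = sqrt(2)*sqrt(M))
D = -1967 (D = 7*(-281) = -1967)
m = 6*sqrt(3) (m = (9 - 6)*(sqrt(2)*sqrt(6)) = 3*(2*sqrt(3)) = 6*sqrt(3) ≈ 10.392)
m*D + d(-12) = (6*sqrt(3))*(-1967) - 4 = -11802*sqrt(3) - 4 = -4 - 11802*sqrt(3)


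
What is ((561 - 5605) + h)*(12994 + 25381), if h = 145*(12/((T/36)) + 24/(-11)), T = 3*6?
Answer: -793748500/11 ≈ -7.2159e+7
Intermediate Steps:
T = 18
h = 34800/11 (h = 145*(12/((18/36)) + 24/(-11)) = 145*(12/((18*(1/36))) + 24*(-1/11)) = 145*(12/(½) - 24/11) = 145*(12*2 - 24/11) = 145*(24 - 24/11) = 145*(240/11) = 34800/11 ≈ 3163.6)
((561 - 5605) + h)*(12994 + 25381) = ((561 - 5605) + 34800/11)*(12994 + 25381) = (-5044 + 34800/11)*38375 = -20684/11*38375 = -793748500/11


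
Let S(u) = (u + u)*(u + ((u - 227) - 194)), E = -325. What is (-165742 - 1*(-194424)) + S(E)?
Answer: 724832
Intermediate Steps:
S(u) = 2*u*(-421 + 2*u) (S(u) = (2*u)*(u + ((-227 + u) - 194)) = (2*u)*(u + (-421 + u)) = (2*u)*(-421 + 2*u) = 2*u*(-421 + 2*u))
(-165742 - 1*(-194424)) + S(E) = (-165742 - 1*(-194424)) + 2*(-325)*(-421 + 2*(-325)) = (-165742 + 194424) + 2*(-325)*(-421 - 650) = 28682 + 2*(-325)*(-1071) = 28682 + 696150 = 724832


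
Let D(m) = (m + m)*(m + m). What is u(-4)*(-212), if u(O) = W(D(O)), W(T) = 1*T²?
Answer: -868352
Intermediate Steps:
D(m) = 4*m² (D(m) = (2*m)*(2*m) = 4*m²)
W(T) = T²
u(O) = 16*O⁴ (u(O) = (4*O²)² = 16*O⁴)
u(-4)*(-212) = (16*(-4)⁴)*(-212) = (16*256)*(-212) = 4096*(-212) = -868352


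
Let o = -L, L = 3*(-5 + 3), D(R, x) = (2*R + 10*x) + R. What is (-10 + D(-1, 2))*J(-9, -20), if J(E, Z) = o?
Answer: 42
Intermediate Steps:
D(R, x) = 3*R + 10*x
L = -6 (L = 3*(-2) = -6)
o = 6 (o = -1*(-6) = 6)
J(E, Z) = 6
(-10 + D(-1, 2))*J(-9, -20) = (-10 + (3*(-1) + 10*2))*6 = (-10 + (-3 + 20))*6 = (-10 + 17)*6 = 7*6 = 42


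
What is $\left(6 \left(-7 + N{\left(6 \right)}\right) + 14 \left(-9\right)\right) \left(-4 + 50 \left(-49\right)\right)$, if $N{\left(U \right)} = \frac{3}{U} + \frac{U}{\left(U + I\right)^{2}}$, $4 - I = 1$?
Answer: $\frac{1211458}{3} \approx 4.0382 \cdot 10^{5}$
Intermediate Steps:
$I = 3$ ($I = 4 - 1 = 3$)
$N{\left(U \right)} = \frac{3}{U} + \frac{U}{\left(3 + U\right)^{2}}$ ($N{\left(U \right)} = \frac{3}{U} + \frac{U}{\left(U + 3\right)^{2}} = \frac{3}{U} + \frac{U}{\left(3 + U\right)^{2}}$)
$\left(6 \left(-7 + N{\left(6 \right)}\right) + 14 \left(-9\right)\right) \left(-4 + 50 \left(-49\right)\right) = \left(6 \left(-7 + \left(\frac{3}{6} + \frac{6}{\left(3 + 6\right)^{2}}\right)\right) + 14 \left(-9\right)\right) \left(-4 + 50 \left(-49\right)\right) = \left(6 \left(-7 + \left(3 \cdot \frac{1}{6} + \frac{6}{81}\right)\right) - 126\right) \left(-4 - 2450\right) = \left(6 \left(-7 + \left(\frac{1}{2} + 6 \cdot \frac{1}{81}\right)\right) - 126\right) \left(-2454\right) = \left(6 \left(-7 + \left(\frac{1}{2} + \frac{2}{27}\right)\right) - 126\right) \left(-2454\right) = \left(6 \left(-7 + \frac{31}{54}\right) - 126\right) \left(-2454\right) = \left(6 \left(- \frac{347}{54}\right) - 126\right) \left(-2454\right) = \left(- \frac{347}{9} - 126\right) \left(-2454\right) = \left(- \frac{1481}{9}\right) \left(-2454\right) = \frac{1211458}{3}$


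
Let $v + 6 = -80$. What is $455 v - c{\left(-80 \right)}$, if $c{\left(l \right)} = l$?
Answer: $-39050$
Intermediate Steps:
$v = -86$ ($v = -6 - 80 = -86$)
$455 v - c{\left(-80 \right)} = 455 \left(-86\right) - -80 = -39130 + 80 = -39050$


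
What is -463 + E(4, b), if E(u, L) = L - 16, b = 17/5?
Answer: -2378/5 ≈ -475.60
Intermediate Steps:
b = 17/5 (b = 17*(⅕) = 17/5 ≈ 3.4000)
E(u, L) = -16 + L
-463 + E(4, b) = -463 + (-16 + 17/5) = -463 - 63/5 = -2378/5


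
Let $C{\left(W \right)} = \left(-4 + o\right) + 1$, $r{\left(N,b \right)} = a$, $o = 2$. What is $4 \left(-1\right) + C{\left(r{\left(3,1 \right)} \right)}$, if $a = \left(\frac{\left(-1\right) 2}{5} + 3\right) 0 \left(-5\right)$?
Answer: $-5$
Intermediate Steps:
$a = 0$ ($a = \left(\left(-2\right) \frac{1}{5} + 3\right) 0 = \left(- \frac{2}{5} + 3\right) 0 = \frac{13}{5} \cdot 0 = 0$)
$r{\left(N,b \right)} = 0$
$C{\left(W \right)} = -1$ ($C{\left(W \right)} = \left(-4 + 2\right) + 1 = -2 + 1 = -1$)
$4 \left(-1\right) + C{\left(r{\left(3,1 \right)} \right)} = 4 \left(-1\right) - 1 = -4 - 1 = -5$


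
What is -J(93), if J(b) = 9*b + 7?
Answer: -844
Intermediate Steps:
J(b) = 7 + 9*b
-J(93) = -(7 + 9*93) = -(7 + 837) = -1*844 = -844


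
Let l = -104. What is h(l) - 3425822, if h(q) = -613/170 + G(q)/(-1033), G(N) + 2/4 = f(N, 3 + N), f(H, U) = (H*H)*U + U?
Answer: -300711753337/87805 ≈ -3.4248e+6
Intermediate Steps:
f(H, U) = U + U*H² (f(H, U) = H²*U + U = U*H² + U = U + U*H²)
G(N) = -½ + (1 + N²)*(3 + N) (G(N) = -½ + (3 + N)*(1 + N²) = -½ + (1 + N²)*(3 + N))
h(q) = -316572/87805 - (1 + q²)*(3 + q)/1033 (h(q) = -613/170 + (-½ + (1 + q²)*(3 + q))/(-1033) = -613*1/170 + (-½ + (1 + q²)*(3 + q))*(-1/1033) = -613/170 + (1/2066 - (1 + q²)*(3 + q)/1033) = -316572/87805 - (1 + q²)*(3 + q)/1033)
h(l) - 3425822 = (-316572/87805 - (1 + (-104)²)*(3 - 104)/1033) - 3425822 = (-316572/87805 - 1/1033*(1 + 10816)*(-101)) - 3425822 = (-316572/87805 - 1/1033*10817*(-101)) - 3425822 = (-316572/87805 + 1092517/1033) - 3425822 = 92547373/87805 - 3425822 = -300711753337/87805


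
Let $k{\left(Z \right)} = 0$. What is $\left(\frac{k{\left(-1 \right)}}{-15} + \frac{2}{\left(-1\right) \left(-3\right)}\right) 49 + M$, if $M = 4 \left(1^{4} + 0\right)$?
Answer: $\frac{110}{3} \approx 36.667$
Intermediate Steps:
$M = 4$ ($M = 4 \left(1 + 0\right) = 4 \cdot 1 = 4$)
$\left(\frac{k{\left(-1 \right)}}{-15} + \frac{2}{\left(-1\right) \left(-3\right)}\right) 49 + M = \left(\frac{0}{-15} + \frac{2}{\left(-1\right) \left(-3\right)}\right) 49 + 4 = \left(0 \left(- \frac{1}{15}\right) + \frac{2}{3}\right) 49 + 4 = \left(0 + 2 \cdot \frac{1}{3}\right) 49 + 4 = \left(0 + \frac{2}{3}\right) 49 + 4 = \frac{2}{3} \cdot 49 + 4 = \frac{98}{3} + 4 = \frac{110}{3}$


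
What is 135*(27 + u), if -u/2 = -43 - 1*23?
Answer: 21465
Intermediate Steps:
u = 132 (u = -2*(-43 - 1*23) = -2*(-43 - 23) = -2*(-66) = 132)
135*(27 + u) = 135*(27 + 132) = 135*159 = 21465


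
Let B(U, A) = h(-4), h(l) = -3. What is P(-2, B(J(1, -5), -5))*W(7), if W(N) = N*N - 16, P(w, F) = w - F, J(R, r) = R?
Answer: 33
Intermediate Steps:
B(U, A) = -3
W(N) = -16 + N² (W(N) = N² - 16 = -16 + N²)
P(-2, B(J(1, -5), -5))*W(7) = (-2 - 1*(-3))*(-16 + 7²) = (-2 + 3)*(-16 + 49) = 1*33 = 33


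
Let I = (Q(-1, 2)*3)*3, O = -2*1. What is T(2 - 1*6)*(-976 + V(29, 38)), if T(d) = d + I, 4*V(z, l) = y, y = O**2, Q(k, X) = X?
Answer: -13650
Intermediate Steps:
O = -2
y = 4 (y = (-2)**2 = 4)
I = 18 (I = (2*3)*3 = 6*3 = 18)
V(z, l) = 1 (V(z, l) = (1/4)*4 = 1)
T(d) = 18 + d (T(d) = d + 18 = 18 + d)
T(2 - 1*6)*(-976 + V(29, 38)) = (18 + (2 - 1*6))*(-976 + 1) = (18 + (2 - 6))*(-975) = (18 - 4)*(-975) = 14*(-975) = -13650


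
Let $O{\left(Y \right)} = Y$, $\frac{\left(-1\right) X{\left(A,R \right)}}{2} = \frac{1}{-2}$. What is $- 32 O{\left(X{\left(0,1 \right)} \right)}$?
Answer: $-32$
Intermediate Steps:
$X{\left(A,R \right)} = 1$ ($X{\left(A,R \right)} = - \frac{2}{-2} = \left(-2\right) \left(- \frac{1}{2}\right) = 1$)
$- 32 O{\left(X{\left(0,1 \right)} \right)} = \left(-32\right) 1 = -32$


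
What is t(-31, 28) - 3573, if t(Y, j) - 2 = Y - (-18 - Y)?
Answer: -3615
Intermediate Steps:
t(Y, j) = 20 + 2*Y (t(Y, j) = 2 + (Y - (-18 - Y)) = 2 + (Y + (18 + Y)) = 2 + (18 + 2*Y) = 20 + 2*Y)
t(-31, 28) - 3573 = (20 + 2*(-31)) - 3573 = (20 - 62) - 3573 = -42 - 3573 = -3615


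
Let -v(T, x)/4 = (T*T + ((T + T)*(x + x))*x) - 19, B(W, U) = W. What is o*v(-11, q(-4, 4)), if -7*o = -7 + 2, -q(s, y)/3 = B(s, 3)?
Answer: 124680/7 ≈ 17811.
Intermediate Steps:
q(s, y) = -3*s
v(T, x) = 76 - 4*T² - 16*T*x² (v(T, x) = -4*((T*T + ((T + T)*(x + x))*x) - 19) = -4*((T² + ((2*T)*(2*x))*x) - 19) = -4*((T² + (4*T*x)*x) - 19) = -4*((T² + 4*T*x²) - 19) = -4*(-19 + T² + 4*T*x²) = 76 - 4*T² - 16*T*x²)
o = 5/7 (o = -(-7 + 2)/7 = -⅐*(-5) = 5/7 ≈ 0.71429)
o*v(-11, q(-4, 4)) = 5*(76 - 4*(-11)² - 16*(-11)*(-3*(-4))²)/7 = 5*(76 - 4*121 - 16*(-11)*12²)/7 = 5*(76 - 484 - 16*(-11)*144)/7 = 5*(76 - 484 + 25344)/7 = (5/7)*24936 = 124680/7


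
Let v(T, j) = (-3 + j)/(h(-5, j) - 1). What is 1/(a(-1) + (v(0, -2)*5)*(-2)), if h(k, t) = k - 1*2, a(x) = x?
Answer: -4/29 ≈ -0.13793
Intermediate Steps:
h(k, t) = -2 + k (h(k, t) = k - 2 = -2 + k)
v(T, j) = 3/8 - j/8 (v(T, j) = (-3 + j)/((-2 - 5) - 1) = (-3 + j)/(-7 - 1) = (-3 + j)/(-8) = (-3 + j)*(-1/8) = 3/8 - j/8)
1/(a(-1) + (v(0, -2)*5)*(-2)) = 1/(-1 + ((3/8 - 1/8*(-2))*5)*(-2)) = 1/(-1 + ((3/8 + 1/4)*5)*(-2)) = 1/(-1 + ((5/8)*5)*(-2)) = 1/(-1 + (25/8)*(-2)) = 1/(-1 - 25/4) = 1/(-29/4) = -4/29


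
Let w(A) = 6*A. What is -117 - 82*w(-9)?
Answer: 4311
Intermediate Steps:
-117 - 82*w(-9) = -117 - 492*(-9) = -117 - 82*(-54) = -117 + 4428 = 4311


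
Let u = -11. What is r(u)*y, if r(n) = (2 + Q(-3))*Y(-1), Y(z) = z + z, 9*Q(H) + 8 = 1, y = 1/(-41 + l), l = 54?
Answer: -22/117 ≈ -0.18803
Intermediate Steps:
y = 1/13 (y = 1/(-41 + 54) = 1/13 ≈ 0.076923)
Q(H) = -7/9 (Q(H) = -8/9 + (1/9)*1 = -8/9 + 1/9 = -7/9)
Y(z) = 2*z
r(n) = -22/9 (r(n) = (2 - 7/9)*(2*(-1)) = (11/9)*(-2) = -22/9)
r(u)*y = -22/9*1/13 = -22/117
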